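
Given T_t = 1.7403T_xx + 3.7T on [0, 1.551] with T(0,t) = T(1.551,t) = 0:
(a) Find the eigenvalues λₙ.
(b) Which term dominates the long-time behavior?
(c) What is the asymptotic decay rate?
Eigenvalues: λₙ = 1.7403n²π²/1.551² - 3.7.
First three modes:
  n=1: λ₁ = 1.7403π²/1.551² - 3.7 ≈ 3.44
  n=2: λ₂ = 6.9612π²/1.551² - 3.7 ≈ 24.86
  n=3: λ₃ = 15.6627π²/1.551² - 3.7 ≈ 60.56
Since 1.7403π²/1.551² ≈ 7.14 > 3.7, all λₙ > 0.
The n=1 mode decays slowest → dominates as t → ∞.
Asymptotic: T ~ c₁ sin(πx/1.551) e^{-λ₁t} with decay rate λ₁ ≈ 3.44.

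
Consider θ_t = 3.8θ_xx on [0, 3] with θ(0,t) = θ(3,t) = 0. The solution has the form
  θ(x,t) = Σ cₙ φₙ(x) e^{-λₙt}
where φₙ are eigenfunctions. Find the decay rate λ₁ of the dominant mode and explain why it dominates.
Eigenvalues: λₙ = 3.8n²π²/3².
First three modes:
  n=1: λ₁ = 3.8π²/3² ≈ 4.167
  n=2: λ₂ = 15.2π²/3² ≈ 16.669 (4× faster decay)
  n=3: λ₃ = 34.2π²/3² ≈ 37.504 (9× faster decay)
As t → ∞, higher modes decay exponentially faster. The n=1 mode dominates: θ ~ c₁ sin(πx/3) e^{-λ₁t}.
Decay rate: λ₁ = 3.8π²/3² ≈ 4.167.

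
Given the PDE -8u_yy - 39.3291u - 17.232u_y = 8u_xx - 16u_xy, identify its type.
Rewriting in standard form: -8u_xx + 16u_xy - 8u_yy - 17.232u_y - 39.3291u = 0. The second-order coefficients are A = -8, B = 16, C = -8. Since B² - 4AC = 0 = 0, this is a parabolic PDE.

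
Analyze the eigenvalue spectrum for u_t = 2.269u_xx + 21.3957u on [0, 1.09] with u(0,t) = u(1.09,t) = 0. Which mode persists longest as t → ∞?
Eigenvalues: λₙ = 2.269n²π²/1.09² - 21.3957.
First three modes:
  n=1: λ₁ = 2.269π²/1.09² - 21.3957 ≈ -2.547
  n=2: λ₂ = 9.076π²/1.09² - 21.3957 ≈ 53.999
  n=3: λ₃ = 20.421π²/1.09² - 21.3957 ≈ 148.243
Since 2.269π²/1.09² ≈ 18.849 < 21.3957, λ₁ < 0.
The n=1 mode grows fastest (−λₙ is largest for n=1) → dominates.
Asymptotic: u ~ c₁ sin(πx/1.09) e^{2.547t} (exponential growth at rate −λ₁ ≈ 2.547).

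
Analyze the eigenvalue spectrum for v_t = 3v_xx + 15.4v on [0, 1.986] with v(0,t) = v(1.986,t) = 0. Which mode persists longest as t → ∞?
Eigenvalues: λₙ = 3n²π²/1.986² - 15.4.
First three modes:
  n=1: λ₁ = 3π²/1.986² - 15.4 ≈ -7.893
  n=2: λ₂ = 12π²/1.986² - 15.4 ≈ 14.628
  n=3: λ₃ = 27π²/1.986² - 15.4 ≈ 52.162
Since 3π²/1.986² ≈ 7.507 < 15.4, λ₁ < 0.
The n=1 mode grows fastest (−λₙ is largest for n=1) → dominates.
Asymptotic: v ~ c₁ sin(πx/1.986) e^{7.893t} (exponential growth at rate −λ₁ ≈ 7.893).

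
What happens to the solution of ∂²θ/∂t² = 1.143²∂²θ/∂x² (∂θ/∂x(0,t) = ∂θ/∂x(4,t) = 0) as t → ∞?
θ oscillates about a mean that drifts linearly in t (generically unbounded; no decay). There is no damping, so the nonconstant modes persist as standing waves (energy conserved, no decay). But with Neumann conditions at both ends the constant mode has eigenvalue 0: the spatial mean M(t) of θ satisfies M'' = 0, so M(t) = M(0) + M'(0)·t. Unless the initial velocity has zero mean (∫θ_t(x,0)dx = 0), the solution grows linearly in t (unbounded, though not exponentially); if it does have zero mean, the solution stays bounded and simply oscillates.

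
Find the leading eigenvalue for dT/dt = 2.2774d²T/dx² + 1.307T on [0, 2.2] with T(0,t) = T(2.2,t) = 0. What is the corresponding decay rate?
Eigenvalues: λₙ = 2.2774n²π²/2.2² - 1.307.
First three modes:
  n=1: λ₁ = 2.2774π²/2.2² - 1.307 ≈ 3.337
  n=2: λ₂ = 9.1096π²/2.2² - 1.307 ≈ 17.269
  n=3: λ₃ = 20.4966π²/2.2² - 1.307 ≈ 40.489
Since 2.2774π²/2.2² ≈ 4.644 > 1.307, all λₙ > 0.
The n=1 mode decays slowest → dominates as t → ∞.
Asymptotic: T ~ c₁ sin(πx/2.2) e^{-λ₁t} with decay rate λ₁ ≈ 3.337.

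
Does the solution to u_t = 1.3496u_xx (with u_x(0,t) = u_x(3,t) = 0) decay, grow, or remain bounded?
u → constant (steady state). Heat is conserved (no flux at boundaries); solution approaches the spatial average.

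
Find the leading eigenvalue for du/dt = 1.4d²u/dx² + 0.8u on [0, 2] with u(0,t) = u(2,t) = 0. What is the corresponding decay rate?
Eigenvalues: λₙ = 1.4n²π²/2² - 0.8.
First three modes:
  n=1: λ₁ = 1.4π²/2² - 0.8 ≈ 2.654
  n=2: λ₂ = 5.6π²/2² - 0.8 ≈ 13.017
  n=3: λ₃ = 12.6π²/2² - 0.8 ≈ 30.289
Since 1.4π²/2² ≈ 3.454 > 0.8, all λₙ > 0.
The n=1 mode decays slowest → dominates as t → ∞.
Asymptotic: u ~ c₁ sin(πx/2) e^{-λ₁t} with decay rate λ₁ ≈ 2.654.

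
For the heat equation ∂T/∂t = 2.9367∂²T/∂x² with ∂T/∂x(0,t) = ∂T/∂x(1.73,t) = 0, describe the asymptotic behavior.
T → constant (steady state). Heat is conserved (no flux at boundaries); solution approaches the spatial average.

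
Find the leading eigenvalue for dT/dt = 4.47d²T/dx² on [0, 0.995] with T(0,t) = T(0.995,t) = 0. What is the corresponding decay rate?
Eigenvalues: λₙ = 4.47n²π²/0.995².
First three modes:
  n=1: λ₁ = 4.47π²/0.995² ≈ 44.562
  n=2: λ₂ = 17.88π²/0.995² ≈ 178.247 (4× faster decay)
  n=3: λ₃ = 40.23π²/0.995² ≈ 401.055 (9× faster decay)
As t → ∞, higher modes decay exponentially faster. The n=1 mode dominates: T ~ c₁ sin(πx/0.995) e^{-λ₁t}.
Decay rate: λ₁ = 4.47π²/0.995² ≈ 44.562.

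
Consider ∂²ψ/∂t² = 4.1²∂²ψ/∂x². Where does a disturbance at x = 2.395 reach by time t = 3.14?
Domain of influence: [-10.479, 15.269]. Data at x = 2.395 spreads outward at speed 4.1.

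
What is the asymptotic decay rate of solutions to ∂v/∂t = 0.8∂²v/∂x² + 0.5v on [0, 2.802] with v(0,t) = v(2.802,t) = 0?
Eigenvalues: λₙ = 0.8n²π²/2.802² - 0.5.
First three modes:
  n=1: λ₁ = 0.8π²/2.802² - 0.5 ≈ 0.506
  n=2: λ₂ = 3.2π²/2.802² - 0.5 ≈ 3.523
  n=3: λ₃ = 7.2π²/2.802² - 0.5 ≈ 8.551
Since 0.8π²/2.802² ≈ 1.006 > 0.5, all λₙ > 0.
The n=1 mode decays slowest → dominates as t → ∞.
Asymptotic: v ~ c₁ sin(πx/2.802) e^{-λ₁t} with decay rate λ₁ ≈ 0.506.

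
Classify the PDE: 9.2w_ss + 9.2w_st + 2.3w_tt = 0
A = 9.2, B = 9.2, C = 2.3. Discriminant B² - 4AC = 0. Since 0 = 0, parabolic.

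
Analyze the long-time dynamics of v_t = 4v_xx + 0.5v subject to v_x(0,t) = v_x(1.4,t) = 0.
Long-time behavior: v grows unboundedly. With Neumann BCs the constant mode has diffusion eigenvalue 0, so any r > 0 makes it grow like e^(0.5t); solution grows exponentially.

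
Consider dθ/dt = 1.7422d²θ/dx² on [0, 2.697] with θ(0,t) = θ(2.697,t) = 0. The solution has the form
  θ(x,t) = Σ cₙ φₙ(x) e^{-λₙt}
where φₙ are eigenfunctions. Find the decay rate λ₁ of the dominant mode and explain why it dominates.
Eigenvalues: λₙ = 1.7422n²π²/2.697².
First three modes:
  n=1: λ₁ = 1.7422π²/2.697² ≈ 2.364
  n=2: λ₂ = 6.9688π²/2.697² ≈ 9.456 (4× faster decay)
  n=3: λ₃ = 15.6798π²/2.697² ≈ 21.275 (9× faster decay)
As t → ∞, higher modes decay exponentially faster. The n=1 mode dominates: θ ~ c₁ sin(πx/2.697) e^{-λ₁t}.
Decay rate: λ₁ = 1.7422π²/2.697² ≈ 2.364.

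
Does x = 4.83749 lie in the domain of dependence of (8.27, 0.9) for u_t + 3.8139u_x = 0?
Yes. The characteristic through (8.27, 0.9) passes through x = 4.83749.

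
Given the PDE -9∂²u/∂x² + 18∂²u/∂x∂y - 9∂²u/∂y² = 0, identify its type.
The second-order coefficients are A = -9, B = 18, C = -9. Since B² - 4AC = 0 = 0, this is a parabolic PDE.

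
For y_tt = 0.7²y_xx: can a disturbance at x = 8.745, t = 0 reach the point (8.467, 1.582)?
Yes. The domain of dependence is [7.3596, 9.5744], and 8.745 ∈ [7.3596, 9.5744].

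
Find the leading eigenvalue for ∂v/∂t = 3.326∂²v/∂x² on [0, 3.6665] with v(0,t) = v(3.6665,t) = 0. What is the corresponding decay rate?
Eigenvalues: λₙ = 3.326n²π²/3.6665².
First three modes:
  n=1: λ₁ = 3.326π²/3.6665² ≈ 2.442
  n=2: λ₂ = 13.304π²/3.6665² ≈ 9.767 (4× faster decay)
  n=3: λ₃ = 29.934π²/3.6665² ≈ 21.977 (9× faster decay)
As t → ∞, higher modes decay exponentially faster. The n=1 mode dominates: v ~ c₁ sin(πx/3.6665) e^{-λ₁t}.
Decay rate: λ₁ = 3.326π²/3.6665² ≈ 2.442.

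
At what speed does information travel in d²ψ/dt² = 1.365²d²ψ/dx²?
Speed = 1.365. Information travels along characteristics x = x₀ ± 1.365t.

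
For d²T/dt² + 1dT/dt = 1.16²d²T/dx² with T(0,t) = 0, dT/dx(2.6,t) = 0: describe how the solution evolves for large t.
T → 0. Damping (γ=1) dissipates energy; oscillations decay exponentially.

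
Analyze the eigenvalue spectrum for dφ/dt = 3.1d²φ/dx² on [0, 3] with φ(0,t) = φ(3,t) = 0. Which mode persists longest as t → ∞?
Eigenvalues: λₙ = 3.1n²π²/3².
First three modes:
  n=1: λ₁ = 3.1π²/3² ≈ 3.4
  n=2: λ₂ = 12.4π²/3² ≈ 13.598 (4× faster decay)
  n=3: λ₃ = 27.9π²/3² ≈ 30.596 (9× faster decay)
As t → ∞, higher modes decay exponentially faster. The n=1 mode dominates: φ ~ c₁ sin(πx/3) e^{-λ₁t}.
Decay rate: λ₁ = 3.1π²/3² ≈ 3.4.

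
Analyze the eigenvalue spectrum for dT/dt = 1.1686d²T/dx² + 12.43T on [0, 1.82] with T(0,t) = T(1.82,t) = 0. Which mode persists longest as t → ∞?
Eigenvalues: λₙ = 1.1686n²π²/1.82² - 12.43.
First three modes:
  n=1: λ₁ = 1.1686π²/1.82² - 12.43 ≈ -8.948
  n=2: λ₂ = 4.6744π²/1.82² - 12.43 ≈ 1.498
  n=3: λ₃ = 10.5174π²/1.82² - 12.43 ≈ 18.908
Since 1.1686π²/1.82² ≈ 3.482 < 12.43, λ₁ < 0.
The n=1 mode grows fastest (−λₙ is largest for n=1) → dominates.
Asymptotic: T ~ c₁ sin(πx/1.82) e^{8.948t} (exponential growth at rate −λ₁ ≈ 8.948).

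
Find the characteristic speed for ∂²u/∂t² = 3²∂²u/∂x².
Speed = 3. Information travels along characteristics x = x₀ ± 3t.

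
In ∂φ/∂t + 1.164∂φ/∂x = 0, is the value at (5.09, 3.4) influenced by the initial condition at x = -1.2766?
No. Only data at x = 1.1324 affects (5.09, 3.4). Advection has one-way propagation along characteristics.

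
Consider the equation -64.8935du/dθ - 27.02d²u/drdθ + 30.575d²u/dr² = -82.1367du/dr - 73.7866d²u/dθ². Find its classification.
Rewriting in standard form: 30.575d²u/dr² - 27.02d²u/drdθ + 73.7866d²u/dθ² + 82.1367du/dr - 64.8935du/dθ = 0. Elliptic. (A = 30.575, B = -27.02, C = 73.7866 gives B² - 4AC = -8294.02078.)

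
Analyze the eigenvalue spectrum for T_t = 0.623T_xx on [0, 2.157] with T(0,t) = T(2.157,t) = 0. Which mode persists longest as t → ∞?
Eigenvalues: λₙ = 0.623n²π²/2.157².
First three modes:
  n=1: λ₁ = 0.623π²/2.157² ≈ 1.322
  n=2: λ₂ = 2.492π²/2.157² ≈ 5.286 (4× faster decay)
  n=3: λ₃ = 5.607π²/2.157² ≈ 11.894 (9× faster decay)
As t → ∞, higher modes decay exponentially faster. The n=1 mode dominates: T ~ c₁ sin(πx/2.157) e^{-λ₁t}.
Decay rate: λ₁ = 0.623π²/2.157² ≈ 1.322.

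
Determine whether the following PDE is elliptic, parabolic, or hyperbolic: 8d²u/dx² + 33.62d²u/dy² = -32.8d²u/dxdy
Rewriting in standard form: 8d²u/dx² + 32.8d²u/dxdy + 33.62d²u/dy² = 0. Coefficients: A = 8, B = 32.8, C = 33.62. B² - 4AC = 0, which is zero, so the equation is parabolic.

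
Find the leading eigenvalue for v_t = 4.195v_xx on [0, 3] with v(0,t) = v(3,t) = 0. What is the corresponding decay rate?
Eigenvalues: λₙ = 4.195n²π²/3².
First three modes:
  n=1: λ₁ = 4.195π²/3² ≈ 4.6
  n=2: λ₂ = 16.78π²/3² ≈ 18.401 (4× faster decay)
  n=3: λ₃ = 37.755π²/3² ≈ 41.403 (9× faster decay)
As t → ∞, higher modes decay exponentially faster. The n=1 mode dominates: v ~ c₁ sin(πx/3) e^{-λ₁t}.
Decay rate: λ₁ = 4.195π²/3² ≈ 4.6.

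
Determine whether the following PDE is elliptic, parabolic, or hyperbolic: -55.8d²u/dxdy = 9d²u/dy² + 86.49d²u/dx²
Rewriting in standard form: -86.49d²u/dx² - 55.8d²u/dxdy - 9d²u/dy² = 0. Coefficients: A = -86.49, B = -55.8, C = -9. B² - 4AC = 0, which is zero, so the equation is parabolic.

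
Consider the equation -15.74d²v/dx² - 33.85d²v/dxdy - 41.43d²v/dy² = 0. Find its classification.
Elliptic. (A = -15.74, B = -33.85, C = -41.43 gives B² - 4AC = -1462.6103.)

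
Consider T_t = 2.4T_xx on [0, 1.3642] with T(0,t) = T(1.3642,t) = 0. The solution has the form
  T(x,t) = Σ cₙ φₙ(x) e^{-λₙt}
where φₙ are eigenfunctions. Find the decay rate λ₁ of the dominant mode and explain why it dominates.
Eigenvalues: λₙ = 2.4n²π²/1.3642².
First three modes:
  n=1: λ₁ = 2.4π²/1.3642² ≈ 12.728
  n=2: λ₂ = 9.6π²/1.3642² ≈ 50.911 (4× faster decay)
  n=3: λ₃ = 21.6π²/1.3642² ≈ 114.551 (9× faster decay)
As t → ∞, higher modes decay exponentially faster. The n=1 mode dominates: T ~ c₁ sin(πx/1.3642) e^{-λ₁t}.
Decay rate: λ₁ = 2.4π²/1.3642² ≈ 12.728.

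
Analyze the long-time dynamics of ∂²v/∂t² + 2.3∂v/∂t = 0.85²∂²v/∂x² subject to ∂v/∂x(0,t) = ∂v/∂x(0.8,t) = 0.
Long-time behavior: v → constant (steady state). Damping (γ=2.3) dissipates the nonconstant modes; with Neumann BCs the spatial average obeys M''+γM'=0 and tends to a finite limit.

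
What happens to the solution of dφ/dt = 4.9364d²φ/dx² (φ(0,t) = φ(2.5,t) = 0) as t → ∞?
φ → 0. Heat diffuses out through both boundaries.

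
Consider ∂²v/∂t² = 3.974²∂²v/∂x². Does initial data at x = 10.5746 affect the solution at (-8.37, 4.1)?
No. The domain of dependence is [-24.6634, 7.9234], and 10.5746 is outside this interval.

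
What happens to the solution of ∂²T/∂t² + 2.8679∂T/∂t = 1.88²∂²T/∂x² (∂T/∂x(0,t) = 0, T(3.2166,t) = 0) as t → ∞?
T → 0. Damping (γ=2.8679) dissipates energy; oscillations decay exponentially.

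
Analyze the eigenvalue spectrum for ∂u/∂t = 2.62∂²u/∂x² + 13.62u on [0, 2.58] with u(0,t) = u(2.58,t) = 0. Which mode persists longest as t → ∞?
Eigenvalues: λₙ = 2.62n²π²/2.58² - 13.62.
First three modes:
  n=1: λ₁ = 2.62π²/2.58² - 13.62 ≈ -9.735
  n=2: λ₂ = 10.48π²/2.58² - 13.62 ≈ 1.919
  n=3: λ₃ = 23.58π²/2.58² - 13.62 ≈ 21.343
Since 2.62π²/2.58² ≈ 3.885 < 13.62, λ₁ < 0.
The n=1 mode grows fastest (−λₙ is largest for n=1) → dominates.
Asymptotic: u ~ c₁ sin(πx/2.58) e^{9.735t} (exponential growth at rate −λ₁ ≈ 9.735).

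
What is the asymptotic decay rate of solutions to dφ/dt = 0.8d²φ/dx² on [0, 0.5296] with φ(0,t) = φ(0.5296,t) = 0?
Eigenvalues: λₙ = 0.8n²π²/0.5296².
First three modes:
  n=1: λ₁ = 0.8π²/0.5296² ≈ 28.151
  n=2: λ₂ = 3.2π²/0.5296² ≈ 112.604 (4× faster decay)
  n=3: λ₃ = 7.2π²/0.5296² ≈ 253.359 (9× faster decay)
As t → ∞, higher modes decay exponentially faster. The n=1 mode dominates: φ ~ c₁ sin(πx/0.5296) e^{-λ₁t}.
Decay rate: λ₁ = 0.8π²/0.5296² ≈ 28.151.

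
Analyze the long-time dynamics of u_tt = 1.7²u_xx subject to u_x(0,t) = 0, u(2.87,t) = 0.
Long-time behavior: u oscillates (no decay). Energy is conserved; the solution oscillates indefinitely as standing waves.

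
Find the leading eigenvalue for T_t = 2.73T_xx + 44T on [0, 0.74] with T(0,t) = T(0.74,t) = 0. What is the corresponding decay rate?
Eigenvalues: λₙ = 2.73n²π²/0.74² - 44.
First three modes:
  n=1: λ₁ = 2.73π²/0.74² - 44 ≈ 5.204
  n=2: λ₂ = 10.92π²/0.74² - 44 ≈ 152.815
  n=3: λ₃ = 24.57π²/0.74² - 44 ≈ 398.835
Since 2.73π²/0.74² ≈ 49.204 > 44, all λₙ > 0.
The n=1 mode decays slowest → dominates as t → ∞.
Asymptotic: T ~ c₁ sin(πx/0.74) e^{-λ₁t} with decay rate λ₁ ≈ 5.204.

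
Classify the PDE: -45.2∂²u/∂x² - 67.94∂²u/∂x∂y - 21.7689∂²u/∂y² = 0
A = -45.2, B = -67.94, C = -21.7689. Discriminant B² - 4AC = 680.02648. Since 680.02648 > 0, hyperbolic.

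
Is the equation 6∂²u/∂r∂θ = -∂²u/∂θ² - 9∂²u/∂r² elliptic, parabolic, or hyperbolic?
Rewriting in standard form: 9∂²u/∂r² + 6∂²u/∂r∂θ + ∂²u/∂θ² = 0. Computing B² - 4AC with A = 9, B = 6, C = 1: discriminant = 0 (zero). Answer: parabolic.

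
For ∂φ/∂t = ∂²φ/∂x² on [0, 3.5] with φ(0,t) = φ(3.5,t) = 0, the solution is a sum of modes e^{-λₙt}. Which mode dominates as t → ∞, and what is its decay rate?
Eigenvalues: λₙ = n²π²/3.5².
First three modes:
  n=1: λ₁ = π²/3.5² ≈ 0.806
  n=2: λ₂ = 4π²/3.5² ≈ 3.223 (4× faster decay)
  n=3: λ₃ = 9π²/3.5² ≈ 7.251 (9× faster decay)
As t → ∞, higher modes decay exponentially faster. The n=1 mode dominates: φ ~ c₁ sin(πx/3.5) e^{-λ₁t}.
Decay rate: λ₁ = π²/3.5² ≈ 0.806.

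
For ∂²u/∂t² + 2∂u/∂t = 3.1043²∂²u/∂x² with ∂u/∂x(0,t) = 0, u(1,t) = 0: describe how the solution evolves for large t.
u → 0. Damping (γ=2) dissipates energy; oscillations decay exponentially.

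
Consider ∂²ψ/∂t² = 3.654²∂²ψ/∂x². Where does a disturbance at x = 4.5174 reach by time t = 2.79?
Domain of influence: [-5.67726, 14.71206]. Data at x = 4.5174 spreads outward at speed 3.654.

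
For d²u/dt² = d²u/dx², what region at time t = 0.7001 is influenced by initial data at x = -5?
Domain of influence: [-5.7001, -4.2999]. Data at x = -5 spreads outward at speed 1.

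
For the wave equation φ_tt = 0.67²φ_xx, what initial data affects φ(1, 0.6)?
Domain of dependence: [0.598, 1.402]. Signals travel at speed 0.67, so data within |x - 1| ≤ 0.67·0.6 = 0.402 can reach the point.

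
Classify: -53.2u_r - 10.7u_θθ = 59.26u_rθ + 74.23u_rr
Rewriting in standard form: -74.23u_rr - 59.26u_rθ - 10.7u_θθ - 53.2u_r = 0. Hyperbolic (discriminant = 334.7036).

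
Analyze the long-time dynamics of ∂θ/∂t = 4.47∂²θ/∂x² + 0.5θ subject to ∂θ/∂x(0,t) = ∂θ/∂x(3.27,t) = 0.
Long-time behavior: θ grows unboundedly. With Neumann BCs the constant mode has diffusion eigenvalue 0, so any r > 0 makes it grow like e^(0.5t); solution grows exponentially.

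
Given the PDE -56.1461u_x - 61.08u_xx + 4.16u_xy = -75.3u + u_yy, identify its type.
Rewriting in standard form: -61.08u_xx + 4.16u_xy - u_yy - 56.1461u_x + 75.3u = 0. The second-order coefficients are A = -61.08, B = 4.16, C = -1. Since B² - 4AC = -227.0144 < 0, this is an elliptic PDE.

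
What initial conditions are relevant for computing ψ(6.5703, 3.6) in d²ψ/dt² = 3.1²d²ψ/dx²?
Domain of dependence: [-4.5897, 17.7303]. Signals travel at speed 3.1, so data within |x - 6.5703| ≤ 3.1·3.6 = 11.16 can reach the point.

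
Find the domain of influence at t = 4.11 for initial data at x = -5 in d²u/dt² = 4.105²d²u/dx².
Domain of influence: [-21.87155, 11.87155]. Data at x = -5 spreads outward at speed 4.105.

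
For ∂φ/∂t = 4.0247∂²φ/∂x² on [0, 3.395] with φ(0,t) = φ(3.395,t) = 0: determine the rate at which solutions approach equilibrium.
Eigenvalues: λₙ = 4.0247n²π²/3.395².
First three modes:
  n=1: λ₁ = 4.0247π²/3.395² ≈ 3.446
  n=2: λ₂ = 16.0988π²/3.395² ≈ 13.785 (4× faster decay)
  n=3: λ₃ = 36.2223π²/3.395² ≈ 31.017 (9× faster decay)
As t → ∞, higher modes decay exponentially faster. The n=1 mode dominates: φ ~ c₁ sin(πx/3.395) e^{-λ₁t}.
Decay rate: λ₁ = 4.0247π²/3.395² ≈ 3.446.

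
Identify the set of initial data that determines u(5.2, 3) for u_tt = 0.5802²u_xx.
Domain of dependence: [3.4594, 6.9406]. Signals travel at speed 0.5802, so data within |x - 5.2| ≤ 0.5802·3 = 1.7406 can reach the point.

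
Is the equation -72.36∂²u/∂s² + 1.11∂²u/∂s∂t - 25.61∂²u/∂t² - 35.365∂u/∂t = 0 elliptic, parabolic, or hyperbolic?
Computing B² - 4AC with A = -72.36, B = 1.11, C = -25.61: discriminant = -7411.3263 (negative). Answer: elliptic.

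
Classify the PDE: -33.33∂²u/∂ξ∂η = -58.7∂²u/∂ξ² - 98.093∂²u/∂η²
Rewriting in standard form: 58.7∂²u/∂ξ² - 33.33∂²u/∂ξ∂η + 98.093∂²u/∂η² = 0. A = 58.7, B = -33.33, C = 98.093. Discriminant B² - 4AC = -21921.3475. Since -21921.3475 < 0, elliptic.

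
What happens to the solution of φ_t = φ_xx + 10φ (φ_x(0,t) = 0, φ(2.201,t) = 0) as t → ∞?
φ grows unboundedly. Reaction dominates diffusion (r=10 > κπ²/(4L²)≈0.51); solution grows exponentially.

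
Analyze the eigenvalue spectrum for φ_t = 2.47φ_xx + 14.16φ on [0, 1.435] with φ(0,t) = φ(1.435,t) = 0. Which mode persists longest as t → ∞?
Eigenvalues: λₙ = 2.47n²π²/1.435² - 14.16.
First three modes:
  n=1: λ₁ = 2.47π²/1.435² - 14.16 ≈ -2.322
  n=2: λ₂ = 9.88π²/1.435² - 14.16 ≈ 33.194
  n=3: λ₃ = 22.23π²/1.435² - 14.16 ≈ 92.386
Since 2.47π²/1.435² ≈ 11.838 < 14.16, λ₁ < 0.
The n=1 mode grows fastest (−λₙ is largest for n=1) → dominates.
Asymptotic: φ ~ c₁ sin(πx/1.435) e^{2.322t} (exponential growth at rate −λ₁ ≈ 2.322).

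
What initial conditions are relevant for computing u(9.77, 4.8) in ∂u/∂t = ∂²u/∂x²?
The entire real line. The heat equation has infinite propagation speed: any initial disturbance instantly affects all points (though exponentially small far away).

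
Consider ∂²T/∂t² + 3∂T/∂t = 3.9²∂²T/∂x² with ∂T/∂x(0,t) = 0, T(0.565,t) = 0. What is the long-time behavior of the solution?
As t → ∞, T → 0. Damping (γ=3) dissipates energy; oscillations decay exponentially.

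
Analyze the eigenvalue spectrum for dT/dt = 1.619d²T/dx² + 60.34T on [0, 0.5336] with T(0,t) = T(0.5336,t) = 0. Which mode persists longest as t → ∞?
Eigenvalues: λₙ = 1.619n²π²/0.5336² - 60.34.
First three modes:
  n=1: λ₁ = 1.619π²/0.5336² - 60.34 ≈ -4.22
  n=2: λ₂ = 6.476π²/0.5336² - 60.34 ≈ 164.139
  n=3: λ₃ = 14.571π²/0.5336² - 60.34 ≈ 444.737
Since 1.619π²/0.5336² ≈ 56.12 < 60.34, λ₁ < 0.
The n=1 mode grows fastest (−λₙ is largest for n=1) → dominates.
Asymptotic: T ~ c₁ sin(πx/0.5336) e^{4.22t} (exponential growth at rate −λ₁ ≈ 4.22).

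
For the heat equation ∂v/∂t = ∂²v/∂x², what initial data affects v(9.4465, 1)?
The entire real line. The heat equation has infinite propagation speed: any initial disturbance instantly affects all points (though exponentially small far away).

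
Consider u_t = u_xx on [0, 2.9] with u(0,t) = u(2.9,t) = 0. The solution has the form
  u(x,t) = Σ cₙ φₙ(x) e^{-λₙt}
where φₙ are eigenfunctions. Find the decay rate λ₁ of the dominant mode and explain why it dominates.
Eigenvalues: λₙ = n²π²/2.9².
First three modes:
  n=1: λ₁ = π²/2.9² ≈ 1.174
  n=2: λ₂ = 4π²/2.9² ≈ 4.694 (4× faster decay)
  n=3: λ₃ = 9π²/2.9² ≈ 10.562 (9× faster decay)
As t → ∞, higher modes decay exponentially faster. The n=1 mode dominates: u ~ c₁ sin(πx/2.9) e^{-λ₁t}.
Decay rate: λ₁ = π²/2.9² ≈ 1.174.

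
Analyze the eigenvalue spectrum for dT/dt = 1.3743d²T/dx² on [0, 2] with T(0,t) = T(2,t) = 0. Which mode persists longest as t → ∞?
Eigenvalues: λₙ = 1.3743n²π²/2².
First three modes:
  n=1: λ₁ = 1.3743π²/2² ≈ 3.391
  n=2: λ₂ = 5.4972π²/2² ≈ 13.564 (4× faster decay)
  n=3: λ₃ = 12.3687π²/2² ≈ 30.519 (9× faster decay)
As t → ∞, higher modes decay exponentially faster. The n=1 mode dominates: T ~ c₁ sin(πx/2) e^{-λ₁t}.
Decay rate: λ₁ = 1.3743π²/2² ≈ 3.391.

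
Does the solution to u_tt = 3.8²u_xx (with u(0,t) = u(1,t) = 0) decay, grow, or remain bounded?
u oscillates (no decay). Energy is conserved; the solution oscillates indefinitely as standing waves.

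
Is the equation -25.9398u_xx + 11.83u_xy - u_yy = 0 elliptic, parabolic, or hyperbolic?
Computing B² - 4AC with A = -25.9398, B = 11.83, C = -1: discriminant = 36.1897 (positive). Answer: hyperbolic.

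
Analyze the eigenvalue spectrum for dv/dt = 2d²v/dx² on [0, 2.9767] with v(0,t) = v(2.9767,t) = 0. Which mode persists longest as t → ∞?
Eigenvalues: λₙ = 2n²π²/2.9767².
First three modes:
  n=1: λ₁ = 2π²/2.9767² ≈ 2.228
  n=2: λ₂ = 8π²/2.9767² ≈ 8.911 (4× faster decay)
  n=3: λ₃ = 18π²/2.9767² ≈ 20.049 (9× faster decay)
As t → ∞, higher modes decay exponentially faster. The n=1 mode dominates: v ~ c₁ sin(πx/2.9767) e^{-λ₁t}.
Decay rate: λ₁ = 2π²/2.9767² ≈ 2.228.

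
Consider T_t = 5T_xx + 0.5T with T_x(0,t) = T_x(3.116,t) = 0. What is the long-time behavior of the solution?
As t → ∞, T grows unboundedly. With Neumann BCs the constant mode has diffusion eigenvalue 0, so any r > 0 makes it grow like e^(0.5t); solution grows exponentially.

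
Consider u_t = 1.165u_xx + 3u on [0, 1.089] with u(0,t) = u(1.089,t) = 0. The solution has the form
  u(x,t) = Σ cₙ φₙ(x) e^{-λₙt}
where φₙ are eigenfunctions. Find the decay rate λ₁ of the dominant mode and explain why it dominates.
Eigenvalues: λₙ = 1.165n²π²/1.089² - 3.
First three modes:
  n=1: λ₁ = 1.165π²/1.089² - 3 ≈ 6.695
  n=2: λ₂ = 4.66π²/1.089² - 3 ≈ 35.782
  n=3: λ₃ = 10.485π²/1.089² - 3 ≈ 84.259
Since 1.165π²/1.089² ≈ 9.695 > 3, all λₙ > 0.
The n=1 mode decays slowest → dominates as t → ∞.
Asymptotic: u ~ c₁ sin(πx/1.089) e^{-λ₁t} with decay rate λ₁ ≈ 6.695.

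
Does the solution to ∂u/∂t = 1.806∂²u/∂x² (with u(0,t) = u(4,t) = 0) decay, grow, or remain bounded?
u → 0. Heat diffuses out through both boundaries.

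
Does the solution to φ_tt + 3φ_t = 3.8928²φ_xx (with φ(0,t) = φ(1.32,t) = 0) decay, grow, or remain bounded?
φ → 0. Damping (γ=3) dissipates energy; oscillations decay exponentially.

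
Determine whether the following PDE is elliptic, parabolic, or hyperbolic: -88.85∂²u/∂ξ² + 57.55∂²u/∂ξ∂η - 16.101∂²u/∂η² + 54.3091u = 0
Coefficients: A = -88.85, B = 57.55, C = -16.101. B² - 4AC = -2410.2929, which is negative, so the equation is elliptic.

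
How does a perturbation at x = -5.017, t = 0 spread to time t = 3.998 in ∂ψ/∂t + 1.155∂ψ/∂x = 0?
At x = -0.39931. The characteristic carries data from (-5.017, 0) to (-0.39931, 3.998).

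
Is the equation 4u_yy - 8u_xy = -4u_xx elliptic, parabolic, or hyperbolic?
Rewriting in standard form: 4u_xx - 8u_xy + 4u_yy = 0. Computing B² - 4AC with A = 4, B = -8, C = 4: discriminant = 0 (zero). Answer: parabolic.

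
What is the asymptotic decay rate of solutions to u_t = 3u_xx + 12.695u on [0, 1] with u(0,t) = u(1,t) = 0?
Eigenvalues: λₙ = 3n²π²/1² - 12.695.
First three modes:
  n=1: λ₁ = 3π² - 12.695 ≈ 16.914
  n=2: λ₂ = 12π² - 12.695 ≈ 105.74
  n=3: λ₃ = 27π² - 12.695 ≈ 253.784
Since 3π² ≈ 29.609 > 12.695, all λₙ > 0.
The n=1 mode decays slowest → dominates as t → ∞.
Asymptotic: u ~ c₁ sin(πx/1) e^{-λ₁t} with decay rate λ₁ ≈ 16.914.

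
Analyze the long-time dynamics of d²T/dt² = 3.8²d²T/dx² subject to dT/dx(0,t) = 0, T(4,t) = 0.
Long-time behavior: T oscillates (no decay). Energy is conserved; the solution oscillates indefinitely as standing waves.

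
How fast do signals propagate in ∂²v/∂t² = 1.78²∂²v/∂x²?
Speed = 1.78. Information travels along characteristics x = x₀ ± 1.78t.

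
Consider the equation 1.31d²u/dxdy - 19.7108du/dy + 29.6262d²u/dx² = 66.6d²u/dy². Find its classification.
Rewriting in standard form: 29.6262d²u/dx² + 1.31d²u/dxdy - 66.6d²u/dy² - 19.7108du/dy = 0. Hyperbolic. (A = 29.6262, B = 1.31, C = -66.6 gives B² - 4AC = 7894.13578.)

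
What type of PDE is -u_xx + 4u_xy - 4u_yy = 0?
With A = -1, B = 4, C = -4, the discriminant is 0. This is a parabolic PDE.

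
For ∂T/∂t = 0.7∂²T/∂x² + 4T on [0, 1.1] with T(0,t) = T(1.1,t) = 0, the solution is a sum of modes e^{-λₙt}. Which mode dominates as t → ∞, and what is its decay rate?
Eigenvalues: λₙ = 0.7n²π²/1.1² - 4.
First three modes:
  n=1: λ₁ = 0.7π²/1.1² - 4 ≈ 1.71
  n=2: λ₂ = 2.8π²/1.1² - 4 ≈ 18.839
  n=3: λ₃ = 6.3π²/1.1² - 4 ≈ 47.387
Since 0.7π²/1.1² ≈ 5.71 > 4, all λₙ > 0.
The n=1 mode decays slowest → dominates as t → ∞.
Asymptotic: T ~ c₁ sin(πx/1.1) e^{-λ₁t} with decay rate λ₁ ≈ 1.71.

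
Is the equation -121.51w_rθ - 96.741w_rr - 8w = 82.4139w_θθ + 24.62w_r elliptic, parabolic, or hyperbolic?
Rewriting in standard form: -96.741w_rr - 121.51w_rθ - 82.4139w_θθ - 24.62w_r - 8w = 0. Computing B² - 4AC with A = -96.741, B = -121.51, C = -82.4139: discriminant = -17126.5322996 (negative). Answer: elliptic.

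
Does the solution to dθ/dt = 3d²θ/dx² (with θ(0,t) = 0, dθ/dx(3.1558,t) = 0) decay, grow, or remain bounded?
θ → 0. Heat escapes through the Dirichlet boundary.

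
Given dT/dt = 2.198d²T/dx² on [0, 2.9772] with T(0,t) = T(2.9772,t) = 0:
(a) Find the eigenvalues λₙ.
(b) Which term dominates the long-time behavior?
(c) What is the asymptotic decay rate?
Eigenvalues: λₙ = 2.198n²π²/2.9772².
First three modes:
  n=1: λ₁ = 2.198π²/2.9772² ≈ 2.447
  n=2: λ₂ = 8.792π²/2.9772² ≈ 9.79 (4× faster decay)
  n=3: λ₃ = 19.782π²/2.9772² ≈ 22.027 (9× faster decay)
As t → ∞, higher modes decay exponentially faster. The n=1 mode dominates: T ~ c₁ sin(πx/2.9772) e^{-λ₁t}.
Decay rate: λ₁ = 2.198π²/2.9772² ≈ 2.447.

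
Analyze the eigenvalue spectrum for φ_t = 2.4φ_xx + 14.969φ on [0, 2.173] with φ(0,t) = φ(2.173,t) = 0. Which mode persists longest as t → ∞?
Eigenvalues: λₙ = 2.4n²π²/2.173² - 14.969.
First three modes:
  n=1: λ₁ = 2.4π²/2.173² - 14.969 ≈ -9.953
  n=2: λ₂ = 9.6π²/2.173² - 14.969 ≈ 5.097
  n=3: λ₃ = 21.6π²/2.173² - 14.969 ≈ 30.179
Since 2.4π²/2.173² ≈ 5.016 < 14.969, λ₁ < 0.
The n=1 mode grows fastest (−λₙ is largest for n=1) → dominates.
Asymptotic: φ ~ c₁ sin(πx/2.173) e^{9.953t} (exponential growth at rate −λ₁ ≈ 9.953).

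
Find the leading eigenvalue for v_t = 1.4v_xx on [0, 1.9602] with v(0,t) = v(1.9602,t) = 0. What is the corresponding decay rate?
Eigenvalues: λₙ = 1.4n²π²/1.9602².
First three modes:
  n=1: λ₁ = 1.4π²/1.9602² ≈ 3.596
  n=2: λ₂ = 5.6π²/1.9602² ≈ 14.384 (4× faster decay)
  n=3: λ₃ = 12.6π²/1.9602² ≈ 32.365 (9× faster decay)
As t → ∞, higher modes decay exponentially faster. The n=1 mode dominates: v ~ c₁ sin(πx/1.9602) e^{-λ₁t}.
Decay rate: λ₁ = 1.4π²/1.9602² ≈ 3.596.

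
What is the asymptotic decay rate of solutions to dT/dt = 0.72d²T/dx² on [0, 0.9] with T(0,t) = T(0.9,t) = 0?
Eigenvalues: λₙ = 0.72n²π²/0.9².
First three modes:
  n=1: λ₁ = 0.72π²/0.9² ≈ 8.773
  n=2: λ₂ = 2.88π²/0.9² ≈ 35.092 (4× faster decay)
  n=3: λ₃ = 6.48π²/0.9² ≈ 78.957 (9× faster decay)
As t → ∞, higher modes decay exponentially faster. The n=1 mode dominates: T ~ c₁ sin(πx/0.9) e^{-λ₁t}.
Decay rate: λ₁ = 0.72π²/0.9² ≈ 8.773.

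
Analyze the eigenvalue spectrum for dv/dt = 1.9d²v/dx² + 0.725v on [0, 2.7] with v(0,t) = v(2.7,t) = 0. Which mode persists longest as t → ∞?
Eigenvalues: λₙ = 1.9n²π²/2.7² - 0.725.
First three modes:
  n=1: λ₁ = 1.9π²/2.7² - 0.725 ≈ 1.847
  n=2: λ₂ = 7.6π²/2.7² - 0.725 ≈ 9.564
  n=3: λ₃ = 17.1π²/2.7² - 0.725 ≈ 22.426
Since 1.9π²/2.7² ≈ 2.572 > 0.725, all λₙ > 0.
The n=1 mode decays slowest → dominates as t → ∞.
Asymptotic: v ~ c₁ sin(πx/2.7) e^{-λ₁t} with decay rate λ₁ ≈ 1.847.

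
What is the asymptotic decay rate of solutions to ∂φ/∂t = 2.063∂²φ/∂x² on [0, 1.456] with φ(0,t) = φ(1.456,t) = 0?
Eigenvalues: λₙ = 2.063n²π²/1.456².
First three modes:
  n=1: λ₁ = 2.063π²/1.456² ≈ 9.605
  n=2: λ₂ = 8.252π²/1.456² ≈ 38.418 (4× faster decay)
  n=3: λ₃ = 18.567π²/1.456² ≈ 86.441 (9× faster decay)
As t → ∞, higher modes decay exponentially faster. The n=1 mode dominates: φ ~ c₁ sin(πx/1.456) e^{-λ₁t}.
Decay rate: λ₁ = 2.063π²/1.456² ≈ 9.605.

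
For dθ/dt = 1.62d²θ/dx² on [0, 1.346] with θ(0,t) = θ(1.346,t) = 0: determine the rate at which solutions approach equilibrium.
Eigenvalues: λₙ = 1.62n²π²/1.346².
First three modes:
  n=1: λ₁ = 1.62π²/1.346² ≈ 8.825
  n=2: λ₂ = 6.48π²/1.346² ≈ 35.301 (4× faster decay)
  n=3: λ₃ = 14.58π²/1.346² ≈ 79.427 (9× faster decay)
As t → ∞, higher modes decay exponentially faster. The n=1 mode dominates: θ ~ c₁ sin(πx/1.346) e^{-λ₁t}.
Decay rate: λ₁ = 1.62π²/1.346² ≈ 8.825.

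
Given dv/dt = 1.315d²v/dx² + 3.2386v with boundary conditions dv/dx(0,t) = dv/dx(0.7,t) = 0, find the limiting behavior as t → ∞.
v grows unboundedly. With Neumann BCs the constant mode has diffusion eigenvalue 0, so any r > 0 makes it grow like e^(3.2386t); solution grows exponentially.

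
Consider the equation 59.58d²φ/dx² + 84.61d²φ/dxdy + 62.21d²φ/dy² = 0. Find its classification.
Elliptic. (A = 59.58, B = 84.61, C = 62.21 gives B² - 4AC = -7667.0351.)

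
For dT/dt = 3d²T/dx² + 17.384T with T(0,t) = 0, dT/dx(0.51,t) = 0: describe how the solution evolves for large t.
T → 0. Diffusion dominates reaction (r=17.384 < κπ²/(4L²)≈28.46); solution decays.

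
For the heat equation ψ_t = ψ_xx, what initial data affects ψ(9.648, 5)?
The entire real line. The heat equation has infinite propagation speed: any initial disturbance instantly affects all points (though exponentially small far away).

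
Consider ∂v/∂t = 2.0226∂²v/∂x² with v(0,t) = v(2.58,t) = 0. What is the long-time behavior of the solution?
As t → ∞, v → 0. Heat diffuses out through both boundaries.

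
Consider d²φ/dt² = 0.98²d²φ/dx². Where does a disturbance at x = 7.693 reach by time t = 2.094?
Domain of influence: [5.64088, 9.74512]. Data at x = 7.693 spreads outward at speed 0.98.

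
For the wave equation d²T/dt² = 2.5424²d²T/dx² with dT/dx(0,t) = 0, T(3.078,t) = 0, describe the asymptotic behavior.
T oscillates (no decay). Energy is conserved; the solution oscillates indefinitely as standing waves.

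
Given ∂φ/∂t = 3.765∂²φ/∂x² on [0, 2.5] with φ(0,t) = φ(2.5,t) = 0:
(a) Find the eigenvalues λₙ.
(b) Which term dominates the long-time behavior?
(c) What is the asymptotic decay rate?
Eigenvalues: λₙ = 3.765n²π²/2.5².
First three modes:
  n=1: λ₁ = 3.765π²/2.5² ≈ 5.945
  n=2: λ₂ = 15.06π²/2.5² ≈ 23.782 (4× faster decay)
  n=3: λ₃ = 33.885π²/2.5² ≈ 53.509 (9× faster decay)
As t → ∞, higher modes decay exponentially faster. The n=1 mode dominates: φ ~ c₁ sin(πx/2.5) e^{-λ₁t}.
Decay rate: λ₁ = 3.765π²/2.5² ≈ 5.945.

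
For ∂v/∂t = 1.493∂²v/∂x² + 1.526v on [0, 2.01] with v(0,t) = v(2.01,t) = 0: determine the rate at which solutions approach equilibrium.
Eigenvalues: λₙ = 1.493n²π²/2.01² - 1.526.
First three modes:
  n=1: λ₁ = 1.493π²/2.01² - 1.526 ≈ 2.121
  n=2: λ₂ = 5.972π²/2.01² - 1.526 ≈ 13.063
  n=3: λ₃ = 13.437π²/2.01² - 1.526 ≈ 31.299
Since 1.493π²/2.01² ≈ 3.647 > 1.526, all λₙ > 0.
The n=1 mode decays slowest → dominates as t → ∞.
Asymptotic: v ~ c₁ sin(πx/2.01) e^{-λ₁t} with decay rate λ₁ ≈ 2.121.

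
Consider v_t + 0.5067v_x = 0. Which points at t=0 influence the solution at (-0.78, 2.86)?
A single point: x = -2.229162. The characteristic through (-0.78, 2.86) is x - 0.5067t = const, so x = -0.78 - 0.5067·2.86 = -2.229162.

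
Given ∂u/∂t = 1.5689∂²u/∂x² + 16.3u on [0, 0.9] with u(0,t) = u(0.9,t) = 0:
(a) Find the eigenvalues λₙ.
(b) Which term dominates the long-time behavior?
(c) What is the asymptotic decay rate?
Eigenvalues: λₙ = 1.5689n²π²/0.9² - 16.3.
First three modes:
  n=1: λ₁ = 1.5689π²/0.9² - 16.3 ≈ 2.817
  n=2: λ₂ = 6.2756π²/0.9² - 16.3 ≈ 60.166
  n=3: λ₃ = 14.1201π²/0.9² - 16.3 ≈ 155.749
Since 1.5689π²/0.9² ≈ 19.117 > 16.3, all λₙ > 0.
The n=1 mode decays slowest → dominates as t → ∞.
Asymptotic: u ~ c₁ sin(πx/0.9) e^{-λ₁t} with decay rate λ₁ ≈ 2.817.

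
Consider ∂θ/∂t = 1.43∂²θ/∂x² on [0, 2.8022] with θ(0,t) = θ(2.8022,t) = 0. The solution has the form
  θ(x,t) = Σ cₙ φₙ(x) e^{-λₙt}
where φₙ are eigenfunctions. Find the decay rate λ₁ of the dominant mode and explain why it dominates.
Eigenvalues: λₙ = 1.43n²π²/2.8022².
First three modes:
  n=1: λ₁ = 1.43π²/2.8022² ≈ 1.797
  n=2: λ₂ = 5.72π²/2.8022² ≈ 7.189 (4× faster decay)
  n=3: λ₃ = 12.87π²/2.8022² ≈ 16.176 (9× faster decay)
As t → ∞, higher modes decay exponentially faster. The n=1 mode dominates: θ ~ c₁ sin(πx/2.8022) e^{-λ₁t}.
Decay rate: λ₁ = 1.43π²/2.8022² ≈ 1.797.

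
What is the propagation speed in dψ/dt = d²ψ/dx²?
Infinite. The heat equation is parabolic, not hyperbolic, so disturbances propagate instantly.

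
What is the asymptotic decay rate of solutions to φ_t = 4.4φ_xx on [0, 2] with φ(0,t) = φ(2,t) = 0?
Eigenvalues: λₙ = 4.4n²π²/2².
First three modes:
  n=1: λ₁ = 4.4π²/2² ≈ 10.857
  n=2: λ₂ = 17.6π²/2² ≈ 43.426 (4× faster decay)
  n=3: λ₃ = 39.6π²/2² ≈ 97.709 (9× faster decay)
As t → ∞, higher modes decay exponentially faster. The n=1 mode dominates: φ ~ c₁ sin(πx/2) e^{-λ₁t}.
Decay rate: λ₁ = 4.4π²/2² ≈ 10.857.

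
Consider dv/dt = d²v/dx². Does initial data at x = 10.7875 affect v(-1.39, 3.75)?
Yes, for any finite x. The heat equation has infinite propagation speed, so all initial data affects all points at any t > 0.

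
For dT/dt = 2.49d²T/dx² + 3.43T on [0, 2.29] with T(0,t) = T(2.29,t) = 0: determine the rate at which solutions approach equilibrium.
Eigenvalues: λₙ = 2.49n²π²/2.29² - 3.43.
First three modes:
  n=1: λ₁ = 2.49π²/2.29² - 3.43 ≈ 1.256
  n=2: λ₂ = 9.96π²/2.29² - 3.43 ≈ 15.315
  n=3: λ₃ = 22.41π²/2.29² - 3.43 ≈ 38.747
Since 2.49π²/2.29² ≈ 4.686 > 3.43, all λₙ > 0.
The n=1 mode decays slowest → dominates as t → ∞.
Asymptotic: T ~ c₁ sin(πx/2.29) e^{-λ₁t} with decay rate λ₁ ≈ 1.256.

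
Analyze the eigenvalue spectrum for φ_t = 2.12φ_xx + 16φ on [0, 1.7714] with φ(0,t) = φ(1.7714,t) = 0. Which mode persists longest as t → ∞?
Eigenvalues: λₙ = 2.12n²π²/1.7714² - 16.
First three modes:
  n=1: λ₁ = 2.12π²/1.7714² - 16 ≈ -9.332
  n=2: λ₂ = 8.48π²/1.7714² - 16 ≈ 10.672
  n=3: λ₃ = 19.08π²/1.7714² - 16 ≈ 44.013
Since 2.12π²/1.7714² ≈ 6.668 < 16, λ₁ < 0.
The n=1 mode grows fastest (−λₙ is largest for n=1) → dominates.
Asymptotic: φ ~ c₁ sin(πx/1.7714) e^{9.332t} (exponential growth at rate −λ₁ ≈ 9.332).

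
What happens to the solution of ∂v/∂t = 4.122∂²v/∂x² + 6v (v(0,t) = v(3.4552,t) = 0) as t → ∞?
v grows unboundedly. Reaction dominates diffusion (r=6 > κπ²/L²≈3.41); solution grows exponentially.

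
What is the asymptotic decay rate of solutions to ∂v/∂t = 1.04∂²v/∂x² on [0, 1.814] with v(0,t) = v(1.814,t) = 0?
Eigenvalues: λₙ = 1.04n²π²/1.814².
First three modes:
  n=1: λ₁ = 1.04π²/1.814² ≈ 3.119
  n=2: λ₂ = 4.16π²/1.814² ≈ 12.477 (4× faster decay)
  n=3: λ₃ = 9.36π²/1.814² ≈ 28.074 (9× faster decay)
As t → ∞, higher modes decay exponentially faster. The n=1 mode dominates: v ~ c₁ sin(πx/1.814) e^{-λ₁t}.
Decay rate: λ₁ = 1.04π²/1.814² ≈ 3.119.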